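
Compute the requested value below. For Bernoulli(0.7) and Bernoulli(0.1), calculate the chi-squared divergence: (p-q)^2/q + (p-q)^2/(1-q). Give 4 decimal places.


Chi-squared divergence between Bernoulli distributions:
chi^2 = (p-q)^2/q + (p-q)^2/(1-q).
p = 0.7, q = 0.1, p-q = 0.6.
(p-q)^2 = 0.36.
term1 = 0.36/0.1 = 3.6.
term2 = 0.36/0.9 = 0.4.
chi^2 = 3.6 + 0.4 = 4.0000

4.0000


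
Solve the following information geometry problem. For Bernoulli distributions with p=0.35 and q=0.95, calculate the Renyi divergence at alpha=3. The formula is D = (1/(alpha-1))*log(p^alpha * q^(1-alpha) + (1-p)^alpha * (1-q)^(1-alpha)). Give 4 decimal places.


Renyi divergence of order alpha between Bernoulli distributions:
D = (1/(alpha-1))*log(p^alpha * q^(1-alpha) + (1-p)^alpha * (1-q)^(1-alpha)).
alpha = 3, p = 0.35, q = 0.95.
p^alpha * q^(1-alpha) = 0.35^3 * 0.95^-2 = 0.047507.
(1-p)^alpha * (1-q)^(1-alpha) = 0.65^3 * 0.05^-2 = 109.85.
sum = 0.047507 + 109.85 = 109.897507.
D = (1/2)*log(109.897507) = 2.3498

2.3498


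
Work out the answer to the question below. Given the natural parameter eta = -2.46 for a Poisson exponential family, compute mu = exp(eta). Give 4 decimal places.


Expectation parameter for Poisson exponential family:
mu = exp(eta).
eta = -2.46.
mu = exp(-2.46) = 0.0854

0.0854


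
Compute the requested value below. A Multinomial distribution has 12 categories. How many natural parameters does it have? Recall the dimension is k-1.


Exponential family dimension calculation:
For Multinomial with k=12 categories, dim = k-1 = 11.

11


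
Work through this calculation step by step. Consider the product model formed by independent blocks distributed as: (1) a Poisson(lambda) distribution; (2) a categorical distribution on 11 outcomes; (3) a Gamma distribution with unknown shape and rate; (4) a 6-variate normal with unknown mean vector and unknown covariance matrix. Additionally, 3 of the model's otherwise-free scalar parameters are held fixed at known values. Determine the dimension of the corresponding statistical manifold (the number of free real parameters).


The dimension of a statistical manifold equals the number of free
(independent) real parameters of the model. For a product of independent
blocks the parameter counts add.
- Poisson (lambda): 1.
- categorical on 11 outcomes (probabilities sum to 1): 11-1 = 10.
- Gamma (shape, rate): 2.
- 6-variate normal: 6 (mean) + 6*7/2 = 21 (symmetric covariance) = 27.
Total = 1 + 10 + 2 + 27 = 40.
3 parameter(s) fixed at known values: 40 - 3 = 37.
Dimension = 37

37


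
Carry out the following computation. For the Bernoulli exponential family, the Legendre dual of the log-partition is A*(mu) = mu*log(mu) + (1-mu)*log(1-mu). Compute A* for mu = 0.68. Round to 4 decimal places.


Legendre transform for Bernoulli:
A*(mu) = mu*log(mu) + (1-mu)*log(1-mu).
mu = 0.68, 1-mu = 0.32.
mu*log(mu) = 0.68*log(0.68) = -0.26225.
(1-mu)*log(1-mu) = 0.32*log(0.32) = -0.364619.
A* = -0.26225 + -0.364619 = -0.6269

-0.6269


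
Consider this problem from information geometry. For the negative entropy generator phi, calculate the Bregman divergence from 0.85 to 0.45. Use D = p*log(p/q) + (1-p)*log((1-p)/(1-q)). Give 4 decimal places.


Bregman divergence with negative entropy generator:
D = p*log(p/q) + (1-p)*log((1-p)/(1-q)).
p = 0.85, q = 0.45.
p*log(p/q) = 0.85*log(0.85/0.45) = 0.54059.
(1-p)*log((1-p)/(1-q)) = 0.15*log(0.15/0.55) = -0.194892.
D = 0.54059 + -0.194892 = 0.3457

0.3457


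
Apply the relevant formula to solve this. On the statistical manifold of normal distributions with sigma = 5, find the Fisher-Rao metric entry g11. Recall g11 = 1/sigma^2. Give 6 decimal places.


For the 2-parameter normal family, the Fisher metric has:
  g11 = 1/sigma^2, g22 = 2/sigma^2.
sigma = 5, sigma^2 = 25.
g11 = 0.040000

0.040000


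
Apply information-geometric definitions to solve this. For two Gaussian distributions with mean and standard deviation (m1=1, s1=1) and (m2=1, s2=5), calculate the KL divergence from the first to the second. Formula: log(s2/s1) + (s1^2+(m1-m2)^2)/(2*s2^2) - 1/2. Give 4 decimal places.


KL divergence between normal distributions:
KL = log(s2/s1) + (s1^2 + (m1-m2)^2)/(2*s2^2) - 1/2.
log(5/1) = 1.609438.
(1^2 + (1-1)^2)/(2*5^2) = (1 + 0)/50 = 0.02.
KL = 1.609438 + 0.02 - 0.5 = 1.1294

1.1294


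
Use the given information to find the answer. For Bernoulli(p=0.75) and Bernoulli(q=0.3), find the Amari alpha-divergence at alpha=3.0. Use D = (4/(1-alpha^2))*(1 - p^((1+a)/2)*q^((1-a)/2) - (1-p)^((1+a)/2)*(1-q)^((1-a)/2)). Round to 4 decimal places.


Amari alpha-divergence:
D = (4/(1-alpha^2))*(1 - p^((1+a)/2)*q^((1-a)/2) - (1-p)^((1+a)/2)*(1-q)^((1-a)/2)).
alpha = 3.0, p = 0.75, q = 0.3.
e1 = (1+alpha)/2 = 2.0, e2 = (1-alpha)/2 = -1.0.
t1 = p^e1 * q^e2 = 0.75^2.0 * 0.3^-1.0 = 1.875.
t2 = (1-p)^e1 * (1-q)^e2 = 0.25^2.0 * 0.7^-1.0 = 0.089286.
4/(1-alpha^2) = -0.5.
D = -0.5*(1 - 1.875 - 0.089286) = 0.4821

0.4821


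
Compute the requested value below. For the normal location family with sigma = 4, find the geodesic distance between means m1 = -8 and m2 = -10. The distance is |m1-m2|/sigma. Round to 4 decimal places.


On the fixed-variance normal subfamily, geodesic distance = |m1-m2|/sigma.
|-8 - -10| = 2.
sigma = 4.
d = 2/4 = 0.5000

0.5000


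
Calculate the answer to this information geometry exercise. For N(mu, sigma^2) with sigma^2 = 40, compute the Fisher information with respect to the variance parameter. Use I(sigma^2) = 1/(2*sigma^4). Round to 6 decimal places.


Fisher information for variance: I(sigma^2) = 1/(2*sigma^4).
sigma^2 = 40, so sigma^4 = 1600.
I = 1/(2*1600) = 1/3200 = 0.000313

0.000313


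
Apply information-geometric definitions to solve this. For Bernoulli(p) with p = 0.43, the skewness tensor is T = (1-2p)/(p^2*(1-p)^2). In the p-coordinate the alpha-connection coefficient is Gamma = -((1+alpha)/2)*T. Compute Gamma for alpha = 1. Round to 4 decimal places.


Skewness (Amari-Chentsov) tensor: T = (1-2p)/(p^2*(1-p)^2).
p = 0.43, 1-2p = 0.14, p^2 = 0.1849, (1-p)^2 = 0.3249.
T = 0.14/(0.1849 * 0.3249) = 2.330459.
In the p-coordinate, Gamma^(alpha) = Gamma^(0) - (alpha/2)*T with Gamma^(0) = (1/2)*g'(p) = -T/2,
so Gamma^(alpha) = -((1+alpha)/2)*T.
alpha = 1, -(1+alpha)/2 = -1.0.
Gamma = -1.0 * 2.330459 = -2.3305

-2.3305


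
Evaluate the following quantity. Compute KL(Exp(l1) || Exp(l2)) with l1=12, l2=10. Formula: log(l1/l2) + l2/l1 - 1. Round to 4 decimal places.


KL divergence for exponential family:
KL = log(l1/l2) + l2/l1 - 1.
log(12/10) = 0.182322.
10/12 = 0.833333.
KL = 0.182322 + 0.833333 - 1 = 0.0157

0.0157


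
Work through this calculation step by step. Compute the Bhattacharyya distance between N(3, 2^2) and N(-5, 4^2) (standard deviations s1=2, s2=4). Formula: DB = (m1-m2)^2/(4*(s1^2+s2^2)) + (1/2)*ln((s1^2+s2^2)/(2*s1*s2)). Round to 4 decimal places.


Bhattacharyya distance between two Gaussians:
DB = (m1-m2)^2/(4*(s1^2+s2^2)) + (1/2)*ln((s1^2+s2^2)/(2*s1*s2)).
(m1-m2)^2 = (8)^2 = 64.
s1^2+s2^2 = 4 + 16 = 20.
term1 = 64/80 = 0.8.
term2 = 0.5*ln(20/16.0) = 0.111572.
DB = 0.8 + 0.111572 = 0.9116

0.9116


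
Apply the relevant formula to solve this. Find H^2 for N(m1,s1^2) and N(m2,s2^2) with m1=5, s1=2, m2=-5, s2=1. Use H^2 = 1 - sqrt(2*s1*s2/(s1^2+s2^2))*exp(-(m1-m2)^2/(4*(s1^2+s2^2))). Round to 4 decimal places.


Squared Hellinger distance for Gaussians:
H^2 = 1 - sqrt(2*s1*s2/(s1^2+s2^2)) * exp(-(m1-m2)^2/(4*(s1^2+s2^2))).
s1^2 = 4, s2^2 = 1, s1^2+s2^2 = 5.
sqrt(2*2*1/(5)) = 0.894427.
(m1-m2)^2 = (10)^2 = 100.
exp(-100/(4*5)) = exp(-5.0) = 0.006738.
H^2 = 1 - 0.894427*0.006738 = 0.9940

0.9940


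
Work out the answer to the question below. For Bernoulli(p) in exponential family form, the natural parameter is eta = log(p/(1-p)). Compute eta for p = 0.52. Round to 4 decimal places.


Natural parameter for Bernoulli: eta = log(p/(1-p)).
p = 0.52, 1-p = 0.48.
p/(1-p) = 1.083333.
eta = log(1.083333) = 0.0800

0.0800


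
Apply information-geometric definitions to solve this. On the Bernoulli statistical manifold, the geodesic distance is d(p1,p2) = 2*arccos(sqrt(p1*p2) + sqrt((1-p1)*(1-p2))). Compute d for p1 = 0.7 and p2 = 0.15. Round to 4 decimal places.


Geodesic distance on Bernoulli manifold:
d(p1,p2) = 2*arccos(sqrt(p1*p2) + sqrt((1-p1)*(1-p2))).
sqrt(p1*p2) = sqrt(0.7*0.15) = 0.324037.
sqrt((1-p1)*(1-p2)) = sqrt(0.3*0.85) = 0.504975.
arg = 0.324037 + 0.504975 = 0.829012.
d = 2*arccos(0.829012) = 1.1869

1.1869


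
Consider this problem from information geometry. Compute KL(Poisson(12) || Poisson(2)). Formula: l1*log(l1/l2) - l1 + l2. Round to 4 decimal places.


KL divergence for Poisson:
KL = l1*log(l1/l2) - l1 + l2.
l1 = 12, l2 = 2.
log(12/2) = 1.791759.
l1*log(l1/l2) = 12 * 1.791759 = 21.501114.
KL = 21.501114 - 12 + 2 = 11.5011

11.5011


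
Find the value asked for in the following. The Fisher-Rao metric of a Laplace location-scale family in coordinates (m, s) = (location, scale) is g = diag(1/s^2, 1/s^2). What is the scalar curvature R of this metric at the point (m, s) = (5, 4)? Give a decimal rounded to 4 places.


The metric has the form g = (A dm^2 + B ds^2)/s^2 with A = 1, B = 1.
Substitute u = sqrt(A/B)*m: g = B*(du^2 + ds^2)/s^2, i.e. B times the
Poincare upper half-plane metric, which has constant Gaussian curvature -1.
Scaling a 2D metric by a constant c divides the Gaussian curvature by c,
so K = -1/B = -1/(1) = -1.0000 everywhere (the point (m, s) = (5, 4) is irrelevant:
the curvature is constant).
Scalar curvature in dimension 2: R = 2K = -2/(1) = -2.0000.

-2.0000


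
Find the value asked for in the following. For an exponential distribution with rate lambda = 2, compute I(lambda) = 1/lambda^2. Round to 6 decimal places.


Fisher information for exponential: I(lambda) = 1/lambda^2.
lambda = 2, lambda^2 = 4.
I = 1/4 = 0.250000

0.250000


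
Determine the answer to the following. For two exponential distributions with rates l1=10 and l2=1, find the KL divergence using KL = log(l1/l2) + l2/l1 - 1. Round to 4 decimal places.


KL divergence for exponential family:
KL = log(l1/l2) + l2/l1 - 1.
log(10/1) = 2.302585.
1/10 = 0.1.
KL = 2.302585 + 0.1 - 1 = 1.4026

1.4026


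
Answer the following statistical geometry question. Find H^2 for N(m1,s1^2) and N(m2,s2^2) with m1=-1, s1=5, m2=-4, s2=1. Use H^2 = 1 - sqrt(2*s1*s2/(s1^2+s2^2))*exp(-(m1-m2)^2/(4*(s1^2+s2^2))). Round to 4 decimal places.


Squared Hellinger distance for Gaussians:
H^2 = 1 - sqrt(2*s1*s2/(s1^2+s2^2)) * exp(-(m1-m2)^2/(4*(s1^2+s2^2))).
s1^2 = 25, s2^2 = 1, s1^2+s2^2 = 26.
sqrt(2*5*1/(26)) = 0.620174.
(m1-m2)^2 = (3)^2 = 9.
exp(-9/(4*26)) = exp(-0.086538) = 0.9171.
H^2 = 1 - 0.620174*0.9171 = 0.4312

0.4312


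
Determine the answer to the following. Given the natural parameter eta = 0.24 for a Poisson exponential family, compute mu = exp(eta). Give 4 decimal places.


Expectation parameter for Poisson exponential family:
mu = exp(eta).
eta = 0.24.
mu = exp(0.24) = 1.2712

1.2712


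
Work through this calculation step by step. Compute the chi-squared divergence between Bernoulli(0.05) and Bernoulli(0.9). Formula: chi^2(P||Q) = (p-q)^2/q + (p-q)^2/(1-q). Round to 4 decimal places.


Chi-squared divergence between Bernoulli distributions:
chi^2 = (p-q)^2/q + (p-q)^2/(1-q).
p = 0.05, q = 0.9, p-q = -0.85.
(p-q)^2 = 0.7225.
term1 = 0.7225/0.9 = 0.802778.
term2 = 0.7225/0.1 = 7.225.
chi^2 = 0.802778 + 7.225 = 8.0278

8.0278


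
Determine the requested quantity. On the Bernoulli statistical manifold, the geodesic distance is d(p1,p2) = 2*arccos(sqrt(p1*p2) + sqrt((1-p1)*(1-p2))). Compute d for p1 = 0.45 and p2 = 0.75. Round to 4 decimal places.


Geodesic distance on Bernoulli manifold:
d(p1,p2) = 2*arccos(sqrt(p1*p2) + sqrt((1-p1)*(1-p2))).
sqrt(p1*p2) = sqrt(0.45*0.75) = 0.580948.
sqrt((1-p1)*(1-p2)) = sqrt(0.55*0.25) = 0.37081.
arg = 0.580948 + 0.37081 = 0.951757.
d = 2*arccos(0.951757) = 0.6238

0.6238


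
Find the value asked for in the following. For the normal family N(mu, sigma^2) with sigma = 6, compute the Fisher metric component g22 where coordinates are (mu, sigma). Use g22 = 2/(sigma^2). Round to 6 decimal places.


For the 2-parameter normal family, the Fisher metric has:
  g11 = 1/sigma^2, g22 = 2/sigma^2.
sigma = 6, sigma^2 = 36.
g22 = 0.055556

0.055556


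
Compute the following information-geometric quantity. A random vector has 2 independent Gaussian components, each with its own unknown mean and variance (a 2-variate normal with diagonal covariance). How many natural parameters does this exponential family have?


Exponential family dimension calculation:
Each univariate normal has two natural parameters (mu/sigma^2 and -1/(2 sigma^2)).
With 2 independent components, dim = 2 * 2 = 4.

4


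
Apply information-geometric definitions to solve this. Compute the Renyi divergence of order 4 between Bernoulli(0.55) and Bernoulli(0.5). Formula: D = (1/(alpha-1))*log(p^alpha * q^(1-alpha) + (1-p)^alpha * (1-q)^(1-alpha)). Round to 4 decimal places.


Renyi divergence of order alpha between Bernoulli distributions:
D = (1/(alpha-1))*log(p^alpha * q^(1-alpha) + (1-p)^alpha * (1-q)^(1-alpha)).
alpha = 4, p = 0.55, q = 0.5.
p^alpha * q^(1-alpha) = 0.55^4 * 0.5^-3 = 0.73205.
(1-p)^alpha * (1-q)^(1-alpha) = 0.45^4 * 0.5^-3 = 0.32805.
sum = 0.73205 + 0.32805 = 1.0601.
D = (1/3)*log(1.0601) = 0.0195

0.0195


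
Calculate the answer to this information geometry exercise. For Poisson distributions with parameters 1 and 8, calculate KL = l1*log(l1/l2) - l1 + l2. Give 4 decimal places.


KL divergence for Poisson:
KL = l1*log(l1/l2) - l1 + l2.
l1 = 1, l2 = 8.
log(1/8) = -2.079442.
l1*log(l1/l2) = 1 * -2.079442 = -2.079442.
KL = -2.079442 - 1 + 8 = 4.9206

4.9206


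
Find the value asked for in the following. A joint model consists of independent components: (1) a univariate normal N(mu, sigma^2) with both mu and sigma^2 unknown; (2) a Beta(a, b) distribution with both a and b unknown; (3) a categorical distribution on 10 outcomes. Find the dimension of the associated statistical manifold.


The dimension of a statistical manifold equals the number of free
(independent) real parameters of the model. For a product of independent
blocks the parameter counts add.
- normal (mu, sigma^2): 2.
- Beta (a, b): 2.
- categorical on 10 outcomes (probabilities sum to 1): 10-1 = 9.
Total = 2 + 2 + 9 = 13.
Dimension = 13

13


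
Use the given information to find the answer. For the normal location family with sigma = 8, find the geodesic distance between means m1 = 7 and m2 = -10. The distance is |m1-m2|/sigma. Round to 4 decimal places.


On the fixed-variance normal subfamily, geodesic distance = |m1-m2|/sigma.
|7 - -10| = 17.
sigma = 8.
d = 17/8 = 2.1250

2.1250


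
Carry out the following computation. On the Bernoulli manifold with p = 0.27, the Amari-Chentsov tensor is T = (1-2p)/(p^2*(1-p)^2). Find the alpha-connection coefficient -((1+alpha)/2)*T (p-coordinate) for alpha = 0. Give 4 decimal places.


Skewness (Amari-Chentsov) tensor: T = (1-2p)/(p^2*(1-p)^2).
p = 0.27, 1-2p = 0.46, p^2 = 0.0729, (1-p)^2 = 0.5329.
T = 0.46/(0.0729 * 0.5329) = 11.840896.
In the p-coordinate, Gamma^(alpha) = Gamma^(0) - (alpha/2)*T with Gamma^(0) = (1/2)*g'(p) = -T/2,
so Gamma^(alpha) = -((1+alpha)/2)*T.
alpha = 0, -(1+alpha)/2 = -0.5.
Gamma = -0.5 * 11.840896 = -5.9204

-5.9204


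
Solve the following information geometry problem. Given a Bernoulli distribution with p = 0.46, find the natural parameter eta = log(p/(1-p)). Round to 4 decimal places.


Natural parameter for Bernoulli: eta = log(p/(1-p)).
p = 0.46, 1-p = 0.54.
p/(1-p) = 0.851852.
eta = log(0.851852) = -0.1603

-0.1603


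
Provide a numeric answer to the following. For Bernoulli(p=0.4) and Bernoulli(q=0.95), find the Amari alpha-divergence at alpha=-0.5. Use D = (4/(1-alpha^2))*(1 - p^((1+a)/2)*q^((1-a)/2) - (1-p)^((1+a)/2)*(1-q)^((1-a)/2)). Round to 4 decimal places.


Amari alpha-divergence:
D = (4/(1-alpha^2))*(1 - p^((1+a)/2)*q^((1-a)/2) - (1-p)^((1+a)/2)*(1-q)^((1-a)/2)).
alpha = -0.5, p = 0.4, q = 0.95.
e1 = (1+alpha)/2 = 0.25, e2 = (1-alpha)/2 = 0.75.
t1 = p^e1 * q^e2 = 0.4^0.25 * 0.95^0.75 = 0.765258.
t2 = (1-p)^e1 * (1-q)^e2 = 0.6^0.25 * 0.05^0.75 = 0.09306.
4/(1-alpha^2) = 5.333333.
D = 5.333333*(1 - 0.765258 - 0.09306) = 0.7556

0.7556


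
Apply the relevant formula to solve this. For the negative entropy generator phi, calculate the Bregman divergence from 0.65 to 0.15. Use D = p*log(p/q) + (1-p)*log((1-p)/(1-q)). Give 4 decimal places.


Bregman divergence with negative entropy generator:
D = p*log(p/q) + (1-p)*log((1-p)/(1-q)).
p = 0.65, q = 0.15.
p*log(p/q) = 0.65*log(0.65/0.15) = 0.953119.
(1-p)*log((1-p)/(1-q)) = 0.35*log(0.35/0.85) = -0.310556.
D = 0.953119 + -0.310556 = 0.6426

0.6426


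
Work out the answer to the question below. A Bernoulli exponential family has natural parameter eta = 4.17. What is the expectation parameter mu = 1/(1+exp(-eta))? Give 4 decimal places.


Dual coordinate (expectation parameter) for Bernoulli:
mu = 1/(1+exp(-eta)).
eta = 4.17.
exp(-eta) = exp(-4.17) = 0.015452.
mu = 1/(1+0.015452) = 0.9848

0.9848


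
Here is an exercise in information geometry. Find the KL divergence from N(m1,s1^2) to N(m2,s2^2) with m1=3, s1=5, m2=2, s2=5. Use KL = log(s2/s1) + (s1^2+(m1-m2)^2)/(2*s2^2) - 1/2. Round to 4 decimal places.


KL divergence between normal distributions:
KL = log(s2/s1) + (s1^2 + (m1-m2)^2)/(2*s2^2) - 1/2.
log(5/5) = 0.0.
(5^2 + (3-2)^2)/(2*5^2) = (25 + 1)/50 = 0.52.
KL = 0.0 + 0.52 - 0.5 = 0.0200

0.0200


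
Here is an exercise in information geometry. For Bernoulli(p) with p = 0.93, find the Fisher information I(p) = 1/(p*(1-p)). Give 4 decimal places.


For Bernoulli(p), Fisher information is I(p) = 1/(p*(1-p)).
p = 0.93, 1-p = 0.07.
p*(1-p) = 0.0651.
I(p) = 1/0.0651 = 15.3610

15.3610


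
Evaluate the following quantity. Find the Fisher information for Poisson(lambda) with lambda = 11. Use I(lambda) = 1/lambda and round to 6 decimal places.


Fisher information for Poisson: I(lambda) = 1/lambda.
lambda = 11.
I(lambda) = 1/11 = 0.090909

0.090909


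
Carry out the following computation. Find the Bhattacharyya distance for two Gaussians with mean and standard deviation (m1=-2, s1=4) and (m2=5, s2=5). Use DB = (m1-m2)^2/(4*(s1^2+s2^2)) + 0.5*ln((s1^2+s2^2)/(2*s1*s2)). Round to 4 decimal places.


Bhattacharyya distance between two Gaussians:
DB = (m1-m2)^2/(4*(s1^2+s2^2)) + (1/2)*ln((s1^2+s2^2)/(2*s1*s2)).
(m1-m2)^2 = (-7)^2 = 49.
s1^2+s2^2 = 16 + 25 = 41.
term1 = 49/164 = 0.29878.
term2 = 0.5*ln(41/40.0) = 0.012346.
DB = 0.29878 + 0.012346 = 0.3111

0.3111


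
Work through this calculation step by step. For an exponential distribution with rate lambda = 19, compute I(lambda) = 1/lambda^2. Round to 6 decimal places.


Fisher information for exponential: I(lambda) = 1/lambda^2.
lambda = 19, lambda^2 = 361.
I = 1/361 = 0.002770

0.002770


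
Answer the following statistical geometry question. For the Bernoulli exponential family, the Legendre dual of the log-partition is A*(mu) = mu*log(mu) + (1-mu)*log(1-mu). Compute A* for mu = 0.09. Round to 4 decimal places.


Legendre transform for Bernoulli:
A*(mu) = mu*log(mu) + (1-mu)*log(1-mu).
mu = 0.09, 1-mu = 0.91.
mu*log(mu) = 0.09*log(0.09) = -0.216715.
(1-mu)*log(1-mu) = 0.91*log(0.91) = -0.085823.
A* = -0.216715 + -0.085823 = -0.3025

-0.3025


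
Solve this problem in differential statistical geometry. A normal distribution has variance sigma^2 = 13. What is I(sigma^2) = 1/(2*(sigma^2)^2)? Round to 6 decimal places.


Fisher information for variance: I(sigma^2) = 1/(2*sigma^4).
sigma^2 = 13, so sigma^4 = 169.
I = 1/(2*169) = 1/338 = 0.002959

0.002959


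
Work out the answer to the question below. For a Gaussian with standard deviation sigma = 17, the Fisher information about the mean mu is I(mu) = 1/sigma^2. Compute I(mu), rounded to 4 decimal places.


The Fisher information for the mean of a normal distribution is I(mu) = 1/sigma^2.
sigma = 17, so sigma^2 = 289.
I(mu) = 1/289 = 0.0035

0.0035


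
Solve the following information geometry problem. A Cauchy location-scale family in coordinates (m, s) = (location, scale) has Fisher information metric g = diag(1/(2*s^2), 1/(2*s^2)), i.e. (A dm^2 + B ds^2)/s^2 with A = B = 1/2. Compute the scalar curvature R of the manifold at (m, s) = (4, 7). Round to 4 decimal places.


The metric has the form g = (A dm^2 + B ds^2)/s^2 with A = 1/2, B = 1/2.
Substitute u = sqrt(A/B)*m: g = B*(du^2 + ds^2)/s^2, i.e. B times the
Poincare upper half-plane metric, which has constant Gaussian curvature -1.
Scaling a 2D metric by a constant c divides the Gaussian curvature by c,
so K = -1/B = -1/(1/2) = -2.0000 everywhere (the point (m, s) = (4, 7) is irrelevant:
the curvature is constant).
Scalar curvature in dimension 2: R = 2K = -2/(1/2) = -4.0000.

-4.0000


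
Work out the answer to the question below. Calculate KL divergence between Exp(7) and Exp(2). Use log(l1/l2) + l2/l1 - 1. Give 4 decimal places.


KL divergence for exponential family:
KL = log(l1/l2) + l2/l1 - 1.
log(7/2) = 1.252763.
2/7 = 0.285714.
KL = 1.252763 + 0.285714 - 1 = 0.5385

0.5385


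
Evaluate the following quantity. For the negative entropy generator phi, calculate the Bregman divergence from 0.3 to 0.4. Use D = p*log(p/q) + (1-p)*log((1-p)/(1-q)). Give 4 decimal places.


Bregman divergence with negative entropy generator:
D = p*log(p/q) + (1-p)*log((1-p)/(1-q)).
p = 0.3, q = 0.4.
p*log(p/q) = 0.3*log(0.3/0.4) = -0.086305.
(1-p)*log((1-p)/(1-q)) = 0.7*log(0.7/0.6) = 0.107905.
D = -0.086305 + 0.107905 = 0.0216

0.0216


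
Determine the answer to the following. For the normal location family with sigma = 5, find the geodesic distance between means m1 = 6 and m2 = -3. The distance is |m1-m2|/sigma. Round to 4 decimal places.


On the fixed-variance normal subfamily, geodesic distance = |m1-m2|/sigma.
|6 - -3| = 9.
sigma = 5.
d = 9/5 = 1.8000

1.8000


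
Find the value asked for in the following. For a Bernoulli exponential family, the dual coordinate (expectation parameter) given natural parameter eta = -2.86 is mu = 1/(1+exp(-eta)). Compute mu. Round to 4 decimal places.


Dual coordinate (expectation parameter) for Bernoulli:
mu = 1/(1+exp(-eta)).
eta = -2.86.
exp(-eta) = exp(2.86) = 17.461527.
mu = 1/(1+17.461527) = 0.0542

0.0542


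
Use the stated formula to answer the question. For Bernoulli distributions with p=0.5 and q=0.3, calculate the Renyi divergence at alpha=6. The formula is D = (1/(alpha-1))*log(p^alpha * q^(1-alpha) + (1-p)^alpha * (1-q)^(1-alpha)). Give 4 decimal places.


Renyi divergence of order alpha between Bernoulli distributions:
D = (1/(alpha-1))*log(p^alpha * q^(1-alpha) + (1-p)^alpha * (1-q)^(1-alpha)).
alpha = 6, p = 0.5, q = 0.3.
p^alpha * q^(1-alpha) = 0.5^6 * 0.3^-5 = 6.430041.
(1-p)^alpha * (1-q)^(1-alpha) = 0.5^6 * 0.7^-5 = 0.092967.
sum = 6.430041 + 0.092967 = 6.523008.
D = (1/5)*log(6.523008) = 0.3751

0.3751


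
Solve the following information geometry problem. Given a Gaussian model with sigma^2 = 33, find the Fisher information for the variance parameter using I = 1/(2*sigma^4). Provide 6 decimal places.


Fisher information for variance: I(sigma^2) = 1/(2*sigma^4).
sigma^2 = 33, so sigma^4 = 1089.
I = 1/(2*1089) = 1/2178 = 0.000459

0.000459


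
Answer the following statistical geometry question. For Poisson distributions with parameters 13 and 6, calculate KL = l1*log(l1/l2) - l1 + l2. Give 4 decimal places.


KL divergence for Poisson:
KL = l1*log(l1/l2) - l1 + l2.
l1 = 13, l2 = 6.
log(13/6) = 0.77319.
l1*log(l1/l2) = 13 * 0.77319 = 10.051469.
KL = 10.051469 - 13 + 6 = 3.0515

3.0515


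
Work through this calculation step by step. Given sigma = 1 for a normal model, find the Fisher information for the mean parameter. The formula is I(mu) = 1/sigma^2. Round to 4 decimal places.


The Fisher information for the mean of a normal distribution is I(mu) = 1/sigma^2.
sigma = 1, so sigma^2 = 1.
I(mu) = 1/1 = 1.0000

1.0000


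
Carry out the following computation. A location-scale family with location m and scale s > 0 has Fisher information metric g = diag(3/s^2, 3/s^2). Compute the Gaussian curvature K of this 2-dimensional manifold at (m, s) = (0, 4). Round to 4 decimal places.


The metric has the form g = (A dm^2 + B ds^2)/s^2 with A = 3, B = 3.
Substitute u = sqrt(A/B)*m: g = B*(du^2 + ds^2)/s^2, i.e. B times the
Poincare upper half-plane metric, which has constant Gaussian curvature -1.
Scaling a 2D metric by a constant c divides the Gaussian curvature by c,
so K = -1/B = -1/(3) = -0.3333 everywhere (the point (m, s) = (0, 4) is irrelevant:
the curvature is constant).
The requested Gaussian curvature is K = -0.3333.

-0.3333


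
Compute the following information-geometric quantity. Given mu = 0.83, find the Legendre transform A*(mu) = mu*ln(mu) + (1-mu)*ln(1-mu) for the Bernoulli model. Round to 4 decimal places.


Legendre transform for Bernoulli:
A*(mu) = mu*log(mu) + (1-mu)*log(1-mu).
mu = 0.83, 1-mu = 0.17.
mu*log(mu) = 0.83*log(0.83) = -0.154654.
(1-mu)*log(1-mu) = 0.17*log(0.17) = -0.301233.
A* = -0.154654 + -0.301233 = -0.4559

-0.4559


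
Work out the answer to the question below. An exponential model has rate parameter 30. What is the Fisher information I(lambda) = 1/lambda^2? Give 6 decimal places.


Fisher information for exponential: I(lambda) = 1/lambda^2.
lambda = 30, lambda^2 = 900.
I = 1/900 = 0.001111

0.001111


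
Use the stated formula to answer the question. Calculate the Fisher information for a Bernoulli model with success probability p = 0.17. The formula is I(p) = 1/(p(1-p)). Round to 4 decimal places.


For Bernoulli(p), Fisher information is I(p) = 1/(p*(1-p)).
p = 0.17, 1-p = 0.83.
p*(1-p) = 0.1411.
I(p) = 1/0.1411 = 7.0872

7.0872


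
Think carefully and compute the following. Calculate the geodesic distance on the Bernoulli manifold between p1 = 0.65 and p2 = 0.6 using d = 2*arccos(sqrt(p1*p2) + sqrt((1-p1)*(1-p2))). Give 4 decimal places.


Geodesic distance on Bernoulli manifold:
d(p1,p2) = 2*arccos(sqrt(p1*p2) + sqrt((1-p1)*(1-p2))).
sqrt(p1*p2) = sqrt(0.65*0.6) = 0.6245.
sqrt((1-p1)*(1-p2)) = sqrt(0.35*0.4) = 0.374166.
arg = 0.6245 + 0.374166 = 0.998666.
d = 2*arccos(0.998666) = 0.1033

0.1033


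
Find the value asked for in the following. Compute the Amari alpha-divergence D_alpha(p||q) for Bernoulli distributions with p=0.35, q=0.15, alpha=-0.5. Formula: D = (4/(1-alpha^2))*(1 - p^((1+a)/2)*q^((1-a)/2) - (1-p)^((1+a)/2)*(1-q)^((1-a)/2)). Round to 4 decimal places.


Amari alpha-divergence:
D = (4/(1-alpha^2))*(1 - p^((1+a)/2)*q^((1-a)/2) - (1-p)^((1+a)/2)*(1-q)^((1-a)/2)).
alpha = -0.5, p = 0.35, q = 0.15.
e1 = (1+alpha)/2 = 0.25, e2 = (1-alpha)/2 = 0.75.
t1 = p^e1 * q^e2 = 0.35^0.25 * 0.15^0.75 = 0.18539.
t2 = (1-p)^e1 * (1-q)^e2 = 0.65^0.25 * 0.85^0.75 = 0.794863.
4/(1-alpha^2) = 5.333333.
D = 5.333333*(1 - 0.18539 - 0.794863) = 0.1053

0.1053


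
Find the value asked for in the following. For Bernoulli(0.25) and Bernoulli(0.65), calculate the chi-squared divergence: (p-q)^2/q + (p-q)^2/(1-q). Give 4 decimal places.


Chi-squared divergence between Bernoulli distributions:
chi^2 = (p-q)^2/q + (p-q)^2/(1-q).
p = 0.25, q = 0.65, p-q = -0.4.
(p-q)^2 = 0.16.
term1 = 0.16/0.65 = 0.246154.
term2 = 0.16/0.35 = 0.457143.
chi^2 = 0.246154 + 0.457143 = 0.7033

0.7033


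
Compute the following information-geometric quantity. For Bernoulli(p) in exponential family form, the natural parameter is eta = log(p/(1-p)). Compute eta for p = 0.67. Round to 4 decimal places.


Natural parameter for Bernoulli: eta = log(p/(1-p)).
p = 0.67, 1-p = 0.33.
p/(1-p) = 2.030303.
eta = log(2.030303) = 0.7082

0.7082


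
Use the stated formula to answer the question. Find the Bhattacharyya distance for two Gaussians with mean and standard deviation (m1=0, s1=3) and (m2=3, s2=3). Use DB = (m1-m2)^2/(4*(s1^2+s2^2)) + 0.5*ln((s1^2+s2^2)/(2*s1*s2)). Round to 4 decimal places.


Bhattacharyya distance between two Gaussians:
DB = (m1-m2)^2/(4*(s1^2+s2^2)) + (1/2)*ln((s1^2+s2^2)/(2*s1*s2)).
(m1-m2)^2 = (-3)^2 = 9.
s1^2+s2^2 = 9 + 9 = 18.
term1 = 9/72 = 0.125.
term2 = 0.5*ln(18/18.0) = 0.0.
DB = 0.125 + 0.0 = 0.1250

0.1250


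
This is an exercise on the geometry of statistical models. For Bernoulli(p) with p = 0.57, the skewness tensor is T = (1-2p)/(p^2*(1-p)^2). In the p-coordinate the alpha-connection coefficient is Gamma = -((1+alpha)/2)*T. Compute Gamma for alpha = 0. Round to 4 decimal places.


Skewness (Amari-Chentsov) tensor: T = (1-2p)/(p^2*(1-p)^2).
p = 0.57, 1-2p = -0.14, p^2 = 0.3249, (1-p)^2 = 0.1849.
T = -0.14/(0.3249 * 0.1849) = -2.330459.
In the p-coordinate, Gamma^(alpha) = Gamma^(0) - (alpha/2)*T with Gamma^(0) = (1/2)*g'(p) = -T/2,
so Gamma^(alpha) = -((1+alpha)/2)*T.
alpha = 0, -(1+alpha)/2 = -0.5.
Gamma = -0.5 * -2.330459 = 1.1652

1.1652


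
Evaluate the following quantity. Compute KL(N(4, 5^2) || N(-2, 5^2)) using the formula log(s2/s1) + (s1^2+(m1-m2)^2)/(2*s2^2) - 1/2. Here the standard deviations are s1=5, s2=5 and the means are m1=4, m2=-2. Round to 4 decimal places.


KL divergence between normal distributions:
KL = log(s2/s1) + (s1^2 + (m1-m2)^2)/(2*s2^2) - 1/2.
log(5/5) = 0.0.
(5^2 + (4--2)^2)/(2*5^2) = (25 + 36)/50 = 1.22.
KL = 0.0 + 1.22 - 0.5 = 0.7200

0.7200


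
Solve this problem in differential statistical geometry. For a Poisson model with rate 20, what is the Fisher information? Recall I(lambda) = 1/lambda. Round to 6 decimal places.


Fisher information for Poisson: I(lambda) = 1/lambda.
lambda = 20.
I(lambda) = 1/20 = 0.050000

0.050000


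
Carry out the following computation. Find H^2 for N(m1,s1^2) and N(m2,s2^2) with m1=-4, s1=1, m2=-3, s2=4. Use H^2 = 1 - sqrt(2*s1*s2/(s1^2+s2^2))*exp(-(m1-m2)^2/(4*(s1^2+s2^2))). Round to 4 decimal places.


Squared Hellinger distance for Gaussians:
H^2 = 1 - sqrt(2*s1*s2/(s1^2+s2^2)) * exp(-(m1-m2)^2/(4*(s1^2+s2^2))).
s1^2 = 1, s2^2 = 16, s1^2+s2^2 = 17.
sqrt(2*1*4/(17)) = 0.685994.
(m1-m2)^2 = (-1)^2 = 1.
exp(-1/(4*17)) = exp(-0.014706) = 0.985402.
H^2 = 1 - 0.685994*0.985402 = 0.3240

0.3240


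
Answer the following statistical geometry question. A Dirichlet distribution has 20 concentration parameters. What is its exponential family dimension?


Exponential family dimension calculation:
Dirichlet with 20 components has 20 natural parameters.

20


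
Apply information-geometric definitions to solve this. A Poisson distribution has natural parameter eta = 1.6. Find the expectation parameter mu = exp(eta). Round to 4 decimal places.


Expectation parameter for Poisson exponential family:
mu = exp(eta).
eta = 1.6.
mu = exp(1.6) = 4.9530

4.9530


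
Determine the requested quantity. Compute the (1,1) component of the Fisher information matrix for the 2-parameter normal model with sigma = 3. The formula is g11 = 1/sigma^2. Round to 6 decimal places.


For the 2-parameter normal family, the Fisher metric has:
  g11 = 1/sigma^2, g22 = 2/sigma^2.
sigma = 3, sigma^2 = 9.
g11 = 0.111111

0.111111


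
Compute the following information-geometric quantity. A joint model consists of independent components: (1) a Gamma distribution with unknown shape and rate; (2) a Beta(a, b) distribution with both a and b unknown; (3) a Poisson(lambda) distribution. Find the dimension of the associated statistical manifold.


The dimension of a statistical manifold equals the number of free
(independent) real parameters of the model. For a product of independent
blocks the parameter counts add.
- Gamma (shape, rate): 2.
- Beta (a, b): 2.
- Poisson (lambda): 1.
Total = 2 + 2 + 1 = 5.
Dimension = 5

5


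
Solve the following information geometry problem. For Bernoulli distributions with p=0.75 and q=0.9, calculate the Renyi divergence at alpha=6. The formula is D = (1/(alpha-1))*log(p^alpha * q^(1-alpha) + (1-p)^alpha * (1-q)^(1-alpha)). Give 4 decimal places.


Renyi divergence of order alpha between Bernoulli distributions:
D = (1/(alpha-1))*log(p^alpha * q^(1-alpha) + (1-p)^alpha * (1-q)^(1-alpha)).
alpha = 6, p = 0.75, q = 0.9.
p^alpha * q^(1-alpha) = 0.75^6 * 0.9^-5 = 0.301408.
(1-p)^alpha * (1-q)^(1-alpha) = 0.25^6 * 0.1^-5 = 24.414063.
sum = 0.301408 + 24.414063 = 24.715471.
D = (1/5)*log(24.715471) = 0.6415

0.6415


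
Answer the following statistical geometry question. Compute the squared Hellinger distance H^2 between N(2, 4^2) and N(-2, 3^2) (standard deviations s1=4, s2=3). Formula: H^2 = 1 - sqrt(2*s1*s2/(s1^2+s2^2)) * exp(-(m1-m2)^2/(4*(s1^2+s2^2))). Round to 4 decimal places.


Squared Hellinger distance for Gaussians:
H^2 = 1 - sqrt(2*s1*s2/(s1^2+s2^2)) * exp(-(m1-m2)^2/(4*(s1^2+s2^2))).
s1^2 = 16, s2^2 = 9, s1^2+s2^2 = 25.
sqrt(2*4*3/(25)) = 0.979796.
(m1-m2)^2 = (4)^2 = 16.
exp(-16/(4*25)) = exp(-0.16) = 0.852144.
H^2 = 1 - 0.979796*0.852144 = 0.1651

0.1651


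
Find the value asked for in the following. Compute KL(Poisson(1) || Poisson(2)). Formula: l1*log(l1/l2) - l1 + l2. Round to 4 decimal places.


KL divergence for Poisson:
KL = l1*log(l1/l2) - l1 + l2.
l1 = 1, l2 = 2.
log(1/2) = -0.693147.
l1*log(l1/l2) = 1 * -0.693147 = -0.693147.
KL = -0.693147 - 1 + 2 = 0.3069

0.3069


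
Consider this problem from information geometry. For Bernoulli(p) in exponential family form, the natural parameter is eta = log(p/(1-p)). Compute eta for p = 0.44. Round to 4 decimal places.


Natural parameter for Bernoulli: eta = log(p/(1-p)).
p = 0.44, 1-p = 0.56.
p/(1-p) = 0.785714.
eta = log(0.785714) = -0.2412

-0.2412


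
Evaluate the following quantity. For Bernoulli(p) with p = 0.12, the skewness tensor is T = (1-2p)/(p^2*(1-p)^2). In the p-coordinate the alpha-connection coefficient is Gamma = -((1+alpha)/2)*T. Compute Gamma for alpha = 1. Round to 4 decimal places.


Skewness (Amari-Chentsov) tensor: T = (1-2p)/(p^2*(1-p)^2).
p = 0.12, 1-2p = 0.76, p^2 = 0.0144, (1-p)^2 = 0.7744.
T = 0.76/(0.0144 * 0.7744) = 68.153122.
In the p-coordinate, Gamma^(alpha) = Gamma^(0) - (alpha/2)*T with Gamma^(0) = (1/2)*g'(p) = -T/2,
so Gamma^(alpha) = -((1+alpha)/2)*T.
alpha = 1, -(1+alpha)/2 = -1.0.
Gamma = -1.0 * 68.153122 = -68.1531

-68.1531


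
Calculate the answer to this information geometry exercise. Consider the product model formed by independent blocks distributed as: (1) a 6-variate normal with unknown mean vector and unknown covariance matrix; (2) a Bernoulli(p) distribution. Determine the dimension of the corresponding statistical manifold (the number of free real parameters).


The dimension of a statistical manifold equals the number of free
(independent) real parameters of the model. For a product of independent
blocks the parameter counts add.
- 6-variate normal: 6 (mean) + 6*7/2 = 21 (symmetric covariance) = 27.
- Bernoulli (p): 1.
Total = 27 + 1 = 28.
Dimension = 28

28


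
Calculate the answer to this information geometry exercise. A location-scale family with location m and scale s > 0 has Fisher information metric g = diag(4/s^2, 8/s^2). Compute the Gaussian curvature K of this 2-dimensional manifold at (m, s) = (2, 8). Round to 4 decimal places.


The metric has the form g = (A dm^2 + B ds^2)/s^2 with A = 4, B = 8.
Substitute u = sqrt(A/B)*m: g = B*(du^2 + ds^2)/s^2, i.e. B times the
Poincare upper half-plane metric, which has constant Gaussian curvature -1.
Scaling a 2D metric by a constant c divides the Gaussian curvature by c,
so K = -1/B = -1/(8) = -0.1250 everywhere (the point (m, s) = (2, 8) is irrelevant:
the curvature is constant).
The requested Gaussian curvature is K = -0.1250.

-0.1250


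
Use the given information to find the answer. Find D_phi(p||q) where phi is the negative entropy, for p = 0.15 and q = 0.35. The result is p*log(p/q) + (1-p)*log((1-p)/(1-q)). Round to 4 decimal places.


Bregman divergence with negative entropy generator:
D = p*log(p/q) + (1-p)*log((1-p)/(1-q)).
p = 0.15, q = 0.35.
p*log(p/q) = 0.15*log(0.15/0.35) = -0.127095.
(1-p)*log((1-p)/(1-q)) = 0.85*log(0.85/0.65) = 0.228024.
D = -0.127095 + 0.228024 = 0.1009

0.1009


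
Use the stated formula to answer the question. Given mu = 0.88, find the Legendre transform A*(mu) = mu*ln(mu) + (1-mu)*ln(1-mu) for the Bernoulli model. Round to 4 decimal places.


Legendre transform for Bernoulli:
A*(mu) = mu*log(mu) + (1-mu)*log(1-mu).
mu = 0.88, 1-mu = 0.12.
mu*log(mu) = 0.88*log(0.88) = -0.112493.
(1-mu)*log(1-mu) = 0.12*log(0.12) = -0.254432.
A* = -0.112493 + -0.254432 = -0.3669

-0.3669


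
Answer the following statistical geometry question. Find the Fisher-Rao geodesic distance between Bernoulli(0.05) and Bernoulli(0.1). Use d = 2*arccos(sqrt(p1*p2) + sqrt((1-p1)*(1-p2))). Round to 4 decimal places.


Geodesic distance on Bernoulli manifold:
d(p1,p2) = 2*arccos(sqrt(p1*p2) + sqrt((1-p1)*(1-p2))).
sqrt(p1*p2) = sqrt(0.05*0.1) = 0.070711.
sqrt((1-p1)*(1-p2)) = sqrt(0.95*0.9) = 0.924662.
arg = 0.070711 + 0.924662 = 0.995373.
d = 2*arccos(0.995373) = 0.1925

0.1925


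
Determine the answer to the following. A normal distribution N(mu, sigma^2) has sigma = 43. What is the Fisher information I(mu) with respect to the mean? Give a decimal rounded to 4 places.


The Fisher information for the mean of a normal distribution is I(mu) = 1/sigma^2.
sigma = 43, so sigma^2 = 1849.
I(mu) = 1/1849 = 0.0005

0.0005


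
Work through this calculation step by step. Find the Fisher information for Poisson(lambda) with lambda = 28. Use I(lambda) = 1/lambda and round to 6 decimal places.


Fisher information for Poisson: I(lambda) = 1/lambda.
lambda = 28.
I(lambda) = 1/28 = 0.035714

0.035714


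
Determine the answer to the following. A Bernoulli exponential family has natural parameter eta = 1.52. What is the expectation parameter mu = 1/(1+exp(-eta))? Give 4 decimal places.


Dual coordinate (expectation parameter) for Bernoulli:
mu = 1/(1+exp(-eta)).
eta = 1.52.
exp(-eta) = exp(-1.52) = 0.218712.
mu = 1/(1+0.218712) = 0.8205

0.8205


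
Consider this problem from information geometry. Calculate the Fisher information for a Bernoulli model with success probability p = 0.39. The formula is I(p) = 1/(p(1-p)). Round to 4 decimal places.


For Bernoulli(p), Fisher information is I(p) = 1/(p*(1-p)).
p = 0.39, 1-p = 0.61.
p*(1-p) = 0.2379.
I(p) = 1/0.2379 = 4.2034

4.2034


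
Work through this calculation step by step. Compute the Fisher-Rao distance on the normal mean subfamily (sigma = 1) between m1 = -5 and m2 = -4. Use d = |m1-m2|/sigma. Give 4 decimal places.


On the fixed-variance normal subfamily, geodesic distance = |m1-m2|/sigma.
|-5 - -4| = 1.
sigma = 1.
d = 1/1 = 1.0000

1.0000


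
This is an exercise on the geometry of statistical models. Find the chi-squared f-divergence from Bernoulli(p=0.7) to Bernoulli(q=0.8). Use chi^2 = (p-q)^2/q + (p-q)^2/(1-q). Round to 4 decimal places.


Chi-squared divergence between Bernoulli distributions:
chi^2 = (p-q)^2/q + (p-q)^2/(1-q).
p = 0.7, q = 0.8, p-q = -0.1.
(p-q)^2 = 0.01.
term1 = 0.01/0.8 = 0.0125.
term2 = 0.01/0.2 = 0.05.
chi^2 = 0.0125 + 0.05 = 0.0625

0.0625


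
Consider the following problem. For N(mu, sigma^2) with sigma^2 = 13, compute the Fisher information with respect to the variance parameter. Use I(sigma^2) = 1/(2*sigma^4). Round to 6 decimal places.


Fisher information for variance: I(sigma^2) = 1/(2*sigma^4).
sigma^2 = 13, so sigma^4 = 169.
I = 1/(2*169) = 1/338 = 0.002959

0.002959


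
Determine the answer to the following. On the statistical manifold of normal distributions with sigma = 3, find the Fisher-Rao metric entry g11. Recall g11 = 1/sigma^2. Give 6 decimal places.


For the 2-parameter normal family, the Fisher metric has:
  g11 = 1/sigma^2, g22 = 2/sigma^2.
sigma = 3, sigma^2 = 9.
g11 = 0.111111

0.111111


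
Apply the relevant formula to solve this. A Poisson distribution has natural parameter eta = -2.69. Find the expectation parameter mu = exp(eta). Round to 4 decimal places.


Expectation parameter for Poisson exponential family:
mu = exp(eta).
eta = -2.69.
mu = exp(-2.69) = 0.0679

0.0679
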